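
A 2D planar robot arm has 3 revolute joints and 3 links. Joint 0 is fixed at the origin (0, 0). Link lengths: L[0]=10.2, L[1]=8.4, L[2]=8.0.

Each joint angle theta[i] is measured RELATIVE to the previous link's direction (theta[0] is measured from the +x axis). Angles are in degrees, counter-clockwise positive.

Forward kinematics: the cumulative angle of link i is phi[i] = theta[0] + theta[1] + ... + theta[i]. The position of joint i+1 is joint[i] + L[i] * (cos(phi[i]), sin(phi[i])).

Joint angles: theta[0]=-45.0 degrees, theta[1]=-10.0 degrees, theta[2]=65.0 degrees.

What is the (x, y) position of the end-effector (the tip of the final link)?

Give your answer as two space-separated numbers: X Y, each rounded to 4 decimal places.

Answer: 19.9090 -12.7042

Derivation:
joint[0] = (0.0000, 0.0000)  (base)
link 0: phi[0] = -45 = -45 deg
  cos(-45 deg) = 0.7071, sin(-45 deg) = -0.7071
  joint[1] = (0.0000, 0.0000) + 10.2 * (0.7071, -0.7071) = (0.0000 + 7.2125, 0.0000 + -7.2125) = (7.2125, -7.2125)
link 1: phi[1] = -45 + -10 = -55 deg
  cos(-55 deg) = 0.5736, sin(-55 deg) = -0.8192
  joint[2] = (7.2125, -7.2125) + 8.4 * (0.5736, -0.8192) = (7.2125 + 4.8180, -7.2125 + -6.8809) = (12.0305, -14.0934)
link 2: phi[2] = -45 + -10 + 65 = 10 deg
  cos(10 deg) = 0.9848, sin(10 deg) = 0.1736
  joint[3] = (12.0305, -14.0934) + 8 * (0.9848, 0.1736) = (12.0305 + 7.8785, -14.0934 + 1.3892) = (19.9090, -12.7042)
End effector: (19.9090, -12.7042)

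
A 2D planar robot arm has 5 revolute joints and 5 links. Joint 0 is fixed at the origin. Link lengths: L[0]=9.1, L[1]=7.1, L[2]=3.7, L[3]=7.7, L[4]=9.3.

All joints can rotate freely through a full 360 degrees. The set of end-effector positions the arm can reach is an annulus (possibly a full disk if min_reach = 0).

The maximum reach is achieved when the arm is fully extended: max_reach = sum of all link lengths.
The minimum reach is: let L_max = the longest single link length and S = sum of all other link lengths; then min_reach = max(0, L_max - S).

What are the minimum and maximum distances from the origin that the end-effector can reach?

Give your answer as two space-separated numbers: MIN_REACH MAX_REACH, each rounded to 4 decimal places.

Link lengths: [9.1, 7.1, 3.7, 7.7, 9.3]
max_reach = 9.1 + 7.1 + 3.7 + 7.7 + 9.3 = 36.9
L_max = max([9.1, 7.1, 3.7, 7.7, 9.3]) = 9.3
S (sum of others) = 36.9 - 9.3 = 27.6
min_reach = max(0, 9.3 - 27.6) = max(0, -18.3) = 0

Answer: 0.0000 36.9000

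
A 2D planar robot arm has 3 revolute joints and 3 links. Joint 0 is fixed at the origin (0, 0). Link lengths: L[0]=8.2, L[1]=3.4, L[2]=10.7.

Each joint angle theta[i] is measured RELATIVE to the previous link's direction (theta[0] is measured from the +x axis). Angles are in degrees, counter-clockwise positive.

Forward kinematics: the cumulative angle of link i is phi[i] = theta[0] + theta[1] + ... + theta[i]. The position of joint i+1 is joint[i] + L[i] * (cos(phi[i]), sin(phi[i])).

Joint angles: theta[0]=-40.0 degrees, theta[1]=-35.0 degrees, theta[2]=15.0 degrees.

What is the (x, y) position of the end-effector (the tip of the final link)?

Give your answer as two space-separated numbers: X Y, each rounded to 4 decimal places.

Answer: 12.5115 -17.8215

Derivation:
joint[0] = (0.0000, 0.0000)  (base)
link 0: phi[0] = -40 = -40 deg
  cos(-40 deg) = 0.7660, sin(-40 deg) = -0.6428
  joint[1] = (0.0000, 0.0000) + 8.2 * (0.7660, -0.6428) = (0.0000 + 6.2816, 0.0000 + -5.2709) = (6.2816, -5.2709)
link 1: phi[1] = -40 + -35 = -75 deg
  cos(-75 deg) = 0.2588, sin(-75 deg) = -0.9659
  joint[2] = (6.2816, -5.2709) + 3.4 * (0.2588, -0.9659) = (6.2816 + 0.8800, -5.2709 + -3.2841) = (7.1615, -8.5550)
link 2: phi[2] = -40 + -35 + 15 = -60 deg
  cos(-60 deg) = 0.5000, sin(-60 deg) = -0.8660
  joint[3] = (7.1615, -8.5550) + 10.7 * (0.5000, -0.8660) = (7.1615 + 5.3500, -8.5550 + -9.2665) = (12.5115, -17.8215)
End effector: (12.5115, -17.8215)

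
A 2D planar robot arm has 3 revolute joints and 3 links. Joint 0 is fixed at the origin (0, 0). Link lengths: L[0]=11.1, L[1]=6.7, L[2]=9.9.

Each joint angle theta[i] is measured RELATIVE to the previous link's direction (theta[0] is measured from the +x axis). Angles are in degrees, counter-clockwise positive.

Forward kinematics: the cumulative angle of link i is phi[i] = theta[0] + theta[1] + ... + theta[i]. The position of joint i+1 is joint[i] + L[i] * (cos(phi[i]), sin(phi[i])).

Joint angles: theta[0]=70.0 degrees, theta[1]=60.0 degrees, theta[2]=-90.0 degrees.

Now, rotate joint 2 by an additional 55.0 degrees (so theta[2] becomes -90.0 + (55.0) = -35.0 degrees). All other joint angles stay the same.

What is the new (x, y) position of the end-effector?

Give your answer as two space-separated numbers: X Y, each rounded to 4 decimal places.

joint[0] = (0.0000, 0.0000)  (base)
link 0: phi[0] = 70 = 70 deg
  cos(70 deg) = 0.3420, sin(70 deg) = 0.9397
  joint[1] = (0.0000, 0.0000) + 11.1 * (0.3420, 0.9397) = (0.0000 + 3.7964, 0.0000 + 10.4306) = (3.7964, 10.4306)
link 1: phi[1] = 70 + 60 = 130 deg
  cos(130 deg) = -0.6428, sin(130 deg) = 0.7660
  joint[2] = (3.7964, 10.4306) + 6.7 * (-0.6428, 0.7660) = (3.7964 + -4.3067, 10.4306 + 5.1325) = (-0.5103, 15.5631)
link 2: phi[2] = 70 + 60 + -35 = 95 deg
  cos(95 deg) = -0.0872, sin(95 deg) = 0.9962
  joint[3] = (-0.5103, 15.5631) + 9.9 * (-0.0872, 0.9962) = (-0.5103 + -0.8628, 15.5631 + 9.8623) = (-1.3731, 25.4254)
End effector: (-1.3731, 25.4254)

Answer: -1.3731 25.4254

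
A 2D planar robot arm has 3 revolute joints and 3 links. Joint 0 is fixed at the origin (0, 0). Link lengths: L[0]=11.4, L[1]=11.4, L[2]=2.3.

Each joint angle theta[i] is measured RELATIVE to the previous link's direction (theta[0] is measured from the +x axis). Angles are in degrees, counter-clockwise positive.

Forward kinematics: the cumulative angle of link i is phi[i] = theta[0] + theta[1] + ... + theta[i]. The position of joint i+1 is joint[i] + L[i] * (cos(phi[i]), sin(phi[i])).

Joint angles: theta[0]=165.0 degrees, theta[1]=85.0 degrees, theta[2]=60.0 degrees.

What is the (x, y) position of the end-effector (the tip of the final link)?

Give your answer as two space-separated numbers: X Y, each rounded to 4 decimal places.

Answer: -13.4322 -9.5239

Derivation:
joint[0] = (0.0000, 0.0000)  (base)
link 0: phi[0] = 165 = 165 deg
  cos(165 deg) = -0.9659, sin(165 deg) = 0.2588
  joint[1] = (0.0000, 0.0000) + 11.4 * (-0.9659, 0.2588) = (0.0000 + -11.0116, 0.0000 + 2.9505) = (-11.0116, 2.9505)
link 1: phi[1] = 165 + 85 = 250 deg
  cos(250 deg) = -0.3420, sin(250 deg) = -0.9397
  joint[2] = (-11.0116, 2.9505) + 11.4 * (-0.3420, -0.9397) = (-11.0116 + -3.8990, 2.9505 + -10.7125) = (-14.9106, -7.7620)
link 2: phi[2] = 165 + 85 + 60 = 310 deg
  cos(310 deg) = 0.6428, sin(310 deg) = -0.7660
  joint[3] = (-14.9106, -7.7620) + 2.3 * (0.6428, -0.7660) = (-14.9106 + 1.4784, -7.7620 + -1.7619) = (-13.4322, -9.5239)
End effector: (-13.4322, -9.5239)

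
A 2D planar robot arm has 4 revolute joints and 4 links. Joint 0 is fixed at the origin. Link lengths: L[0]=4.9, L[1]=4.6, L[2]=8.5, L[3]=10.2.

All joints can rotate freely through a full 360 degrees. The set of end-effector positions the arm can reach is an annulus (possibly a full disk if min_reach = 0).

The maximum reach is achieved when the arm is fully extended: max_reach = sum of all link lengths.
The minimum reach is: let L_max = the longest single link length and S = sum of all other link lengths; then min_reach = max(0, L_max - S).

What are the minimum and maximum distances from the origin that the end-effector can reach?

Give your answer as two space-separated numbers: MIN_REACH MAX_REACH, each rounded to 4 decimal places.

Link lengths: [4.9, 4.6, 8.5, 10.2]
max_reach = 4.9 + 4.6 + 8.5 + 10.2 = 28.2
L_max = max([4.9, 4.6, 8.5, 10.2]) = 10.2
S (sum of others) = 28.2 - 10.2 = 18
min_reach = max(0, 10.2 - 18) = max(0, -7.8) = 0

Answer: 0.0000 28.2000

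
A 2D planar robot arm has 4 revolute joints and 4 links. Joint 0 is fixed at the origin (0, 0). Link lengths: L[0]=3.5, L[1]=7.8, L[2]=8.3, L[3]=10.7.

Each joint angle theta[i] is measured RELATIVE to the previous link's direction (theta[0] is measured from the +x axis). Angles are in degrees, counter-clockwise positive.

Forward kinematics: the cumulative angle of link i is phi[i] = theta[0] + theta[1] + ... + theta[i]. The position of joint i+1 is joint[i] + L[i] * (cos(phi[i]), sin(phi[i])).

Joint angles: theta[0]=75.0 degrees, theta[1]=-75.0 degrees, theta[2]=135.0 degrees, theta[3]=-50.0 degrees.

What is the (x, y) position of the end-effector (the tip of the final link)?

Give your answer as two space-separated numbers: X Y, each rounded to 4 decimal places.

joint[0] = (0.0000, 0.0000)  (base)
link 0: phi[0] = 75 = 75 deg
  cos(75 deg) = 0.2588, sin(75 deg) = 0.9659
  joint[1] = (0.0000, 0.0000) + 3.5 * (0.2588, 0.9659) = (0.0000 + 0.9059, 0.0000 + 3.3807) = (0.9059, 3.3807)
link 1: phi[1] = 75 + -75 = 0 deg
  cos(0 deg) = 1.0000, sin(0 deg) = 0.0000
  joint[2] = (0.9059, 3.3807) + 7.8 * (1.0000, 0.0000) = (0.9059 + 7.8000, 3.3807 + 0.0000) = (8.7059, 3.3807)
link 2: phi[2] = 75 + -75 + 135 = 135 deg
  cos(135 deg) = -0.7071, sin(135 deg) = 0.7071
  joint[3] = (8.7059, 3.3807) + 8.3 * (-0.7071, 0.7071) = (8.7059 + -5.8690, 3.3807 + 5.8690) = (2.8369, 9.2497)
link 3: phi[3] = 75 + -75 + 135 + -50 = 85 deg
  cos(85 deg) = 0.0872, sin(85 deg) = 0.9962
  joint[4] = (2.8369, 9.2497) + 10.7 * (0.0872, 0.9962) = (2.8369 + 0.9326, 9.2497 + 10.6593) = (3.7694, 19.9090)
End effector: (3.7694, 19.9090)

Answer: 3.7694 19.9090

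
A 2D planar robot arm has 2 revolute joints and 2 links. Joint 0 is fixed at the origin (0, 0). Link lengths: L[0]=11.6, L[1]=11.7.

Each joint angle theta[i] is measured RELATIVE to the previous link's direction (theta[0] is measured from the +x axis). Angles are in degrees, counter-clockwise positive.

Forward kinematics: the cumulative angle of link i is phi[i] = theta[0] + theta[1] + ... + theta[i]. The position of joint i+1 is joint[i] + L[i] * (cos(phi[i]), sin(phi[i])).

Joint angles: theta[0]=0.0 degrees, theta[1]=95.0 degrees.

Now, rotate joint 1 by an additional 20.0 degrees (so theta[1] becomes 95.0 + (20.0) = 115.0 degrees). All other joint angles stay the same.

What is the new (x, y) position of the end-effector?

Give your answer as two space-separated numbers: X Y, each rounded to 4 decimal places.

Answer: 6.6554 10.6038

Derivation:
joint[0] = (0.0000, 0.0000)  (base)
link 0: phi[0] = 0 = 0 deg
  cos(0 deg) = 1.0000, sin(0 deg) = 0.0000
  joint[1] = (0.0000, 0.0000) + 11.6 * (1.0000, 0.0000) = (0.0000 + 11.6000, 0.0000 + 0.0000) = (11.6000, 0.0000)
link 1: phi[1] = 0 + 115 = 115 deg
  cos(115 deg) = -0.4226, sin(115 deg) = 0.9063
  joint[2] = (11.6000, 0.0000) + 11.7 * (-0.4226, 0.9063) = (11.6000 + -4.9446, 0.0000 + 10.6038) = (6.6554, 10.6038)
End effector: (6.6554, 10.6038)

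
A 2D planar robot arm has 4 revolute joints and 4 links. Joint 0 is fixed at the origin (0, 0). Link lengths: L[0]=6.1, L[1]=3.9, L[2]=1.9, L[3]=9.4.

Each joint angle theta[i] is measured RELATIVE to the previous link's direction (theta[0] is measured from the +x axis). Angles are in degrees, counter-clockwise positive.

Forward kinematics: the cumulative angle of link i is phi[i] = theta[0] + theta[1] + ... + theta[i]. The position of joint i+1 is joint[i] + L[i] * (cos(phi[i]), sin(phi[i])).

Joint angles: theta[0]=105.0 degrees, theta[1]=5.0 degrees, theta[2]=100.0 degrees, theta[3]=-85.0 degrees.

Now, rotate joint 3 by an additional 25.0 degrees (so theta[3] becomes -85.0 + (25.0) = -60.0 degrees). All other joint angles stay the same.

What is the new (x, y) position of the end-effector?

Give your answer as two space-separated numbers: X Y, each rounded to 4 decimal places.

joint[0] = (0.0000, 0.0000)  (base)
link 0: phi[0] = 105 = 105 deg
  cos(105 deg) = -0.2588, sin(105 deg) = 0.9659
  joint[1] = (0.0000, 0.0000) + 6.1 * (-0.2588, 0.9659) = (0.0000 + -1.5788, 0.0000 + 5.8921) = (-1.5788, 5.8921)
link 1: phi[1] = 105 + 5 = 110 deg
  cos(110 deg) = -0.3420, sin(110 deg) = 0.9397
  joint[2] = (-1.5788, 5.8921) + 3.9 * (-0.3420, 0.9397) = (-1.5788 + -1.3339, 5.8921 + 3.6648) = (-2.9127, 9.5569)
link 2: phi[2] = 105 + 5 + 100 = 210 deg
  cos(210 deg) = -0.8660, sin(210 deg) = -0.5000
  joint[3] = (-2.9127, 9.5569) + 1.9 * (-0.8660, -0.5000) = (-2.9127 + -1.6454, 9.5569 + -0.9500) = (-4.5581, 8.6069)
link 3: phi[3] = 105 + 5 + 100 + -60 = 150 deg
  cos(150 deg) = -0.8660, sin(150 deg) = 0.5000
  joint[4] = (-4.5581, 8.6069) + 9.4 * (-0.8660, 0.5000) = (-4.5581 + -8.1406, 8.6069 + 4.7000) = (-12.6988, 13.3069)
End effector: (-12.6988, 13.3069)

Answer: -12.6988 13.3069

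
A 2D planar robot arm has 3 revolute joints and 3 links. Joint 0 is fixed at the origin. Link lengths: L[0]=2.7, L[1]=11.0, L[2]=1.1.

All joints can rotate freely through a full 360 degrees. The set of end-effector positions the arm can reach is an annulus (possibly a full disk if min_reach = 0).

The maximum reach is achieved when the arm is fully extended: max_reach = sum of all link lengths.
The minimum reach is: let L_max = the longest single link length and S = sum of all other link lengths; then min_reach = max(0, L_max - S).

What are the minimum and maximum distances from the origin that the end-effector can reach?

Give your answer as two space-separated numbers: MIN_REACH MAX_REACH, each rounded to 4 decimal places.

Link lengths: [2.7, 11.0, 1.1]
max_reach = 2.7 + 11 + 1.1 = 14.8
L_max = max([2.7, 11.0, 1.1]) = 11
S (sum of others) = 14.8 - 11 = 3.8
min_reach = max(0, 11 - 3.8) = max(0, 7.2) = 7.2

Answer: 7.2000 14.8000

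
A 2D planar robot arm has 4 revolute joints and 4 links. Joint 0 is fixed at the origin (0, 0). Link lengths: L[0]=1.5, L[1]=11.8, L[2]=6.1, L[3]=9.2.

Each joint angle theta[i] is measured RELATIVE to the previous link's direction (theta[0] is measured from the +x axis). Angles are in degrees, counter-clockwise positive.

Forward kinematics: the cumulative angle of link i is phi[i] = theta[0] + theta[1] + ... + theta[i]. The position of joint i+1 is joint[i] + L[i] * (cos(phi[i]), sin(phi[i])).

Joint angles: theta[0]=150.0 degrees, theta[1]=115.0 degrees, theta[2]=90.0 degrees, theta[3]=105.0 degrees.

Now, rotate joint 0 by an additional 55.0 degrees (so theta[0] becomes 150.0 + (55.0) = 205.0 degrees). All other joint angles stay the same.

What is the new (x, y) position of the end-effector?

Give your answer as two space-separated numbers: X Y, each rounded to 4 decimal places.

Answer: 3.2628 0.3421

Derivation:
joint[0] = (0.0000, 0.0000)  (base)
link 0: phi[0] = 205 = 205 deg
  cos(205 deg) = -0.9063, sin(205 deg) = -0.4226
  joint[1] = (0.0000, 0.0000) + 1.5 * (-0.9063, -0.4226) = (0.0000 + -1.3595, 0.0000 + -0.6339) = (-1.3595, -0.6339)
link 1: phi[1] = 205 + 115 = 320 deg
  cos(320 deg) = 0.7660, sin(320 deg) = -0.6428
  joint[2] = (-1.3595, -0.6339) + 11.8 * (0.7660, -0.6428) = (-1.3595 + 9.0393, -0.6339 + -7.5849) = (7.6799, -8.2188)
link 2: phi[2] = 205 + 115 + 90 = 410 deg
  cos(410 deg) = 0.6428, sin(410 deg) = 0.7660
  joint[3] = (7.6799, -8.2188) + 6.1 * (0.6428, 0.7660) = (7.6799 + 3.9210, -8.2188 + 4.6729) = (11.6009, -3.5460)
link 3: phi[3] = 205 + 115 + 90 + 105 = 515 deg
  cos(515 deg) = -0.9063, sin(515 deg) = 0.4226
  joint[4] = (11.6009, -3.5460) + 9.2 * (-0.9063, 0.4226) = (11.6009 + -8.3380, -3.5460 + 3.8881) = (3.2628, 0.3421)
End effector: (3.2628, 0.3421)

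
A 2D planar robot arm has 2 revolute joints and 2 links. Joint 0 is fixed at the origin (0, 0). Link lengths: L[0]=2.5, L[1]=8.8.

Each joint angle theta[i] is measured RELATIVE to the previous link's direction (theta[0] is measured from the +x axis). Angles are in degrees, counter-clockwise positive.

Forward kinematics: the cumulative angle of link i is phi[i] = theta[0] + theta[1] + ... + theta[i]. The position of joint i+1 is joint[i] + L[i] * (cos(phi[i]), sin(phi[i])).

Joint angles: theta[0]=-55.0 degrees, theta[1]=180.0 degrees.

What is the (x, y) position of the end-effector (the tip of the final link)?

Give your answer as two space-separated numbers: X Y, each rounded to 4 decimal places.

joint[0] = (0.0000, 0.0000)  (base)
link 0: phi[0] = -55 = -55 deg
  cos(-55 deg) = 0.5736, sin(-55 deg) = -0.8192
  joint[1] = (0.0000, 0.0000) + 2.5 * (0.5736, -0.8192) = (0.0000 + 1.4339, 0.0000 + -2.0479) = (1.4339, -2.0479)
link 1: phi[1] = -55 + 180 = 125 deg
  cos(125 deg) = -0.5736, sin(125 deg) = 0.8192
  joint[2] = (1.4339, -2.0479) + 8.8 * (-0.5736, 0.8192) = (1.4339 + -5.0475, -2.0479 + 7.2085) = (-3.6135, 5.1607)
End effector: (-3.6135, 5.1607)

Answer: -3.6135 5.1607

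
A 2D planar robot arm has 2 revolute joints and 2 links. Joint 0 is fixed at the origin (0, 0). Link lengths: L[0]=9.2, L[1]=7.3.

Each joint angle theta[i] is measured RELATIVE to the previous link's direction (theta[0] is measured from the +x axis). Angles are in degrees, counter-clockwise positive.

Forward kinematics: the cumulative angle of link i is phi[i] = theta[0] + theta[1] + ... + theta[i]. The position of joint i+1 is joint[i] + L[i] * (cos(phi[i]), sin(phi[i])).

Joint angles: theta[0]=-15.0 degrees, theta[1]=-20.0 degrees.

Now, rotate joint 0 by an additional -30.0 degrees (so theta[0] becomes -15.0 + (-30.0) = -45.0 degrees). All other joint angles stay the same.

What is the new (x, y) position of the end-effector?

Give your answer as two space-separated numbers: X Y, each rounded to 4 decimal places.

joint[0] = (0.0000, 0.0000)  (base)
link 0: phi[0] = -45 = -45 deg
  cos(-45 deg) = 0.7071, sin(-45 deg) = -0.7071
  joint[1] = (0.0000, 0.0000) + 9.2 * (0.7071, -0.7071) = (0.0000 + 6.5054, 0.0000 + -6.5054) = (6.5054, -6.5054)
link 1: phi[1] = -45 + -20 = -65 deg
  cos(-65 deg) = 0.4226, sin(-65 deg) = -0.9063
  joint[2] = (6.5054, -6.5054) + 7.3 * (0.4226, -0.9063) = (6.5054 + 3.0851, -6.5054 + -6.6160) = (9.5905, -13.1214)
End effector: (9.5905, -13.1214)

Answer: 9.5905 -13.1214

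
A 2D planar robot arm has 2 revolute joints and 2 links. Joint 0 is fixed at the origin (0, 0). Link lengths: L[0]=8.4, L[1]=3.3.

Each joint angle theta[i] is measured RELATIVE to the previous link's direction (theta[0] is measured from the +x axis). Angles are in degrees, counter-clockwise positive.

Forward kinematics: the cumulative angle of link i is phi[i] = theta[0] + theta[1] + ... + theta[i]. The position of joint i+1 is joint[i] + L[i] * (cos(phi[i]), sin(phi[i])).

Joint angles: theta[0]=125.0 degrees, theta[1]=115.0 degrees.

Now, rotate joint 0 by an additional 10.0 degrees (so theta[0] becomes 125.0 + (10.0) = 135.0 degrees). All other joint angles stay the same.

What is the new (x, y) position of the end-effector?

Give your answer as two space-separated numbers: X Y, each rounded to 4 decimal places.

Answer: -7.0684 2.8387

Derivation:
joint[0] = (0.0000, 0.0000)  (base)
link 0: phi[0] = 135 = 135 deg
  cos(135 deg) = -0.7071, sin(135 deg) = 0.7071
  joint[1] = (0.0000, 0.0000) + 8.4 * (-0.7071, 0.7071) = (0.0000 + -5.9397, 0.0000 + 5.9397) = (-5.9397, 5.9397)
link 1: phi[1] = 135 + 115 = 250 deg
  cos(250 deg) = -0.3420, sin(250 deg) = -0.9397
  joint[2] = (-5.9397, 5.9397) + 3.3 * (-0.3420, -0.9397) = (-5.9397 + -1.1287, 5.9397 + -3.1010) = (-7.0684, 2.8387)
End effector: (-7.0684, 2.8387)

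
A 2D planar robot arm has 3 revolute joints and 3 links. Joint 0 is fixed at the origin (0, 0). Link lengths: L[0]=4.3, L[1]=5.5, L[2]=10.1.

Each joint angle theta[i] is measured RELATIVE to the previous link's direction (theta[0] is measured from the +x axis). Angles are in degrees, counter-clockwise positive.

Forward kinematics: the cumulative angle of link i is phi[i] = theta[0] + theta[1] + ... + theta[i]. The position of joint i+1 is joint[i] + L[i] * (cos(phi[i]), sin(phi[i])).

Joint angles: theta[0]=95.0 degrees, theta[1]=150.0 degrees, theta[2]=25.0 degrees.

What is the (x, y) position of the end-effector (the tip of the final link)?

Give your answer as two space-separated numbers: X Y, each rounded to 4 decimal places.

Answer: -2.6992 -10.8011

Derivation:
joint[0] = (0.0000, 0.0000)  (base)
link 0: phi[0] = 95 = 95 deg
  cos(95 deg) = -0.0872, sin(95 deg) = 0.9962
  joint[1] = (0.0000, 0.0000) + 4.3 * (-0.0872, 0.9962) = (0.0000 + -0.3748, 0.0000 + 4.2836) = (-0.3748, 4.2836)
link 1: phi[1] = 95 + 150 = 245 deg
  cos(245 deg) = -0.4226, sin(245 deg) = -0.9063
  joint[2] = (-0.3748, 4.2836) + 5.5 * (-0.4226, -0.9063) = (-0.3748 + -2.3244, 4.2836 + -4.9847) = (-2.6992, -0.7011)
link 2: phi[2] = 95 + 150 + 25 = 270 deg
  cos(270 deg) = -0.0000, sin(270 deg) = -1.0000
  joint[3] = (-2.6992, -0.7011) + 10.1 * (-0.0000, -1.0000) = (-2.6992 + -0.0000, -0.7011 + -10.1000) = (-2.6992, -10.8011)
End effector: (-2.6992, -10.8011)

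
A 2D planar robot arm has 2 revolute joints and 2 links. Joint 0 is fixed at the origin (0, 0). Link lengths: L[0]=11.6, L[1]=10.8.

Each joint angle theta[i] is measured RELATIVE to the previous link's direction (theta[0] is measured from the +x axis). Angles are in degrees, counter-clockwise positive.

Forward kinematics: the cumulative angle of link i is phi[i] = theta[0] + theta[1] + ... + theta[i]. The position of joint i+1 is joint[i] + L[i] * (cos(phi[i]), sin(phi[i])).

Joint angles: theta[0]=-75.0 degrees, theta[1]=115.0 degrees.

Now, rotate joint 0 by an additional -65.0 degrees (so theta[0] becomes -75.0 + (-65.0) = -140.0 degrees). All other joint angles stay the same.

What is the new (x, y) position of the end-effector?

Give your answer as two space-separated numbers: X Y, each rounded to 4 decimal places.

joint[0] = (0.0000, 0.0000)  (base)
link 0: phi[0] = -140 = -140 deg
  cos(-140 deg) = -0.7660, sin(-140 deg) = -0.6428
  joint[1] = (0.0000, 0.0000) + 11.6 * (-0.7660, -0.6428) = (0.0000 + -8.8861, 0.0000 + -7.4563) = (-8.8861, -7.4563)
link 1: phi[1] = -140 + 115 = -25 deg
  cos(-25 deg) = 0.9063, sin(-25 deg) = -0.4226
  joint[2] = (-8.8861, -7.4563) + 10.8 * (0.9063, -0.4226) = (-8.8861 + 9.7881, -7.4563 + -4.5643) = (0.9020, -12.0206)
End effector: (0.9020, -12.0206)

Answer: 0.9020 -12.0206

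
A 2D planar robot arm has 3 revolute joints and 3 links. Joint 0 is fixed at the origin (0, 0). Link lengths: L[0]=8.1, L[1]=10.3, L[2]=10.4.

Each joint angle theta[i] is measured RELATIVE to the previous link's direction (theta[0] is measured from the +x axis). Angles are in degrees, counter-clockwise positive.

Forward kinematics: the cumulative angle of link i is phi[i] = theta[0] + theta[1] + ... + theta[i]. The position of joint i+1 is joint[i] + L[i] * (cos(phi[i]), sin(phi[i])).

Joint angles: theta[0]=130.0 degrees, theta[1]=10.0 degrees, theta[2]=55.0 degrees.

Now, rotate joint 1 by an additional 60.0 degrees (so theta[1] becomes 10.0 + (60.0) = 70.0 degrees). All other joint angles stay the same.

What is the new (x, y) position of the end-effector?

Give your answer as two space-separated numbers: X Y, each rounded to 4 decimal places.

joint[0] = (0.0000, 0.0000)  (base)
link 0: phi[0] = 130 = 130 deg
  cos(130 deg) = -0.6428, sin(130 deg) = 0.7660
  joint[1] = (0.0000, 0.0000) + 8.1 * (-0.6428, 0.7660) = (0.0000 + -5.2066, 0.0000 + 6.2050) = (-5.2066, 6.2050)
link 1: phi[1] = 130 + 70 = 200 deg
  cos(200 deg) = -0.9397, sin(200 deg) = -0.3420
  joint[2] = (-5.2066, 6.2050) + 10.3 * (-0.9397, -0.3420) = (-5.2066 + -9.6788, 6.2050 + -3.5228) = (-14.8854, 2.6822)
link 2: phi[2] = 130 + 70 + 55 = 255 deg
  cos(255 deg) = -0.2588, sin(255 deg) = -0.9659
  joint[3] = (-14.8854, 2.6822) + 10.4 * (-0.2588, -0.9659) = (-14.8854 + -2.6917, 2.6822 + -10.0456) = (-17.5771, -7.3635)
End effector: (-17.5771, -7.3635)

Answer: -17.5771 -7.3635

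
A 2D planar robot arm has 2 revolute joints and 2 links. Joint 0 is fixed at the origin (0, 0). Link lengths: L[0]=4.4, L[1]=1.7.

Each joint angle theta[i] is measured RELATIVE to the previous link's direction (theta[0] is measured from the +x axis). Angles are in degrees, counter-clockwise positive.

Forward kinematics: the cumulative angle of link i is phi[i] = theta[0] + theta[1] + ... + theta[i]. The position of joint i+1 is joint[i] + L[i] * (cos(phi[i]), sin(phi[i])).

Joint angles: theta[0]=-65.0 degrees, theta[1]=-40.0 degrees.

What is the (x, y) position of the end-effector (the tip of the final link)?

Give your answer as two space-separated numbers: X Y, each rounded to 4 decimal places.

joint[0] = (0.0000, 0.0000)  (base)
link 0: phi[0] = -65 = -65 deg
  cos(-65 deg) = 0.4226, sin(-65 deg) = -0.9063
  joint[1] = (0.0000, 0.0000) + 4.4 * (0.4226, -0.9063) = (0.0000 + 1.8595, 0.0000 + -3.9878) = (1.8595, -3.9878)
link 1: phi[1] = -65 + -40 = -105 deg
  cos(-105 deg) = -0.2588, sin(-105 deg) = -0.9659
  joint[2] = (1.8595, -3.9878) + 1.7 * (-0.2588, -0.9659) = (1.8595 + -0.4400, -3.9878 + -1.6421) = (1.4195, -5.6298)
End effector: (1.4195, -5.6298)

Answer: 1.4195 -5.6298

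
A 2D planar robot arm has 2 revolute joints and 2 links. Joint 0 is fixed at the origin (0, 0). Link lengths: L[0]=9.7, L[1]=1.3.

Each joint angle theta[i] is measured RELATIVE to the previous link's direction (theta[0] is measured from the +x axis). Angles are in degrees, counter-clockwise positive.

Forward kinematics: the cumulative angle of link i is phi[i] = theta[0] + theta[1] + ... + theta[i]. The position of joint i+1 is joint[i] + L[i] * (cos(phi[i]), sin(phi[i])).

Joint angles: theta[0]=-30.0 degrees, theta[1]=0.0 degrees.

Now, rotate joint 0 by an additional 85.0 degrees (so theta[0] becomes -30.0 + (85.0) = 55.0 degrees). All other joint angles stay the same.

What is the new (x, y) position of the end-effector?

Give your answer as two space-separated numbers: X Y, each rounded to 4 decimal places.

Answer: 6.3093 9.0107

Derivation:
joint[0] = (0.0000, 0.0000)  (base)
link 0: phi[0] = 55 = 55 deg
  cos(55 deg) = 0.5736, sin(55 deg) = 0.8192
  joint[1] = (0.0000, 0.0000) + 9.7 * (0.5736, 0.8192) = (0.0000 + 5.5637, 0.0000 + 7.9458) = (5.5637, 7.9458)
link 1: phi[1] = 55 + 0 = 55 deg
  cos(55 deg) = 0.5736, sin(55 deg) = 0.8192
  joint[2] = (5.5637, 7.9458) + 1.3 * (0.5736, 0.8192) = (5.5637 + 0.7456, 7.9458 + 1.0649) = (6.3093, 9.0107)
End effector: (6.3093, 9.0107)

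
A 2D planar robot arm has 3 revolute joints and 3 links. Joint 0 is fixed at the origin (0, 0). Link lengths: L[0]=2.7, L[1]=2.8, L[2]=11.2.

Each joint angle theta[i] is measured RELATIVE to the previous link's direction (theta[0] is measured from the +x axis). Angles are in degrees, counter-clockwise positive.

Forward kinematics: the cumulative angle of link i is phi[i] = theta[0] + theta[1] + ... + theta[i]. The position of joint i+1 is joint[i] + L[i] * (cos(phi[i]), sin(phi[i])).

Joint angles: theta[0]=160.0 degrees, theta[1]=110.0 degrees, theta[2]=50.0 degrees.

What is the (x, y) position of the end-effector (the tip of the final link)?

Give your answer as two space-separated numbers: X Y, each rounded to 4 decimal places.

Answer: 6.0425 -9.0758

Derivation:
joint[0] = (0.0000, 0.0000)  (base)
link 0: phi[0] = 160 = 160 deg
  cos(160 deg) = -0.9397, sin(160 deg) = 0.3420
  joint[1] = (0.0000, 0.0000) + 2.7 * (-0.9397, 0.3420) = (0.0000 + -2.5372, 0.0000 + 0.9235) = (-2.5372, 0.9235)
link 1: phi[1] = 160 + 110 = 270 deg
  cos(270 deg) = -0.0000, sin(270 deg) = -1.0000
  joint[2] = (-2.5372, 0.9235) + 2.8 * (-0.0000, -1.0000) = (-2.5372 + -0.0000, 0.9235 + -2.8000) = (-2.5372, -1.8765)
link 2: phi[2] = 160 + 110 + 50 = 320 deg
  cos(320 deg) = 0.7660, sin(320 deg) = -0.6428
  joint[3] = (-2.5372, -1.8765) + 11.2 * (0.7660, -0.6428) = (-2.5372 + 8.5797, -1.8765 + -7.1992) = (6.0425, -9.0758)
End effector: (6.0425, -9.0758)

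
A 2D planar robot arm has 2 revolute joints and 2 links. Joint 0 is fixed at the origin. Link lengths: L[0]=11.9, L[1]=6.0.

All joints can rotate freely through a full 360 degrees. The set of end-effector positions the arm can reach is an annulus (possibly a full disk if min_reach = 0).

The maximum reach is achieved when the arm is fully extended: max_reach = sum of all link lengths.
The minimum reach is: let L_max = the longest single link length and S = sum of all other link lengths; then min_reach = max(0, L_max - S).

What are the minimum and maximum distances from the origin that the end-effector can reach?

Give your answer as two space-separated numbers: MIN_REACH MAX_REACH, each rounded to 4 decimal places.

Answer: 5.9000 17.9000

Derivation:
Link lengths: [11.9, 6.0]
max_reach = 11.9 + 6 = 17.9
L_max = max([11.9, 6.0]) = 11.9
S (sum of others) = 17.9 - 11.9 = 6
min_reach = max(0, 11.9 - 6) = max(0, 5.9) = 5.9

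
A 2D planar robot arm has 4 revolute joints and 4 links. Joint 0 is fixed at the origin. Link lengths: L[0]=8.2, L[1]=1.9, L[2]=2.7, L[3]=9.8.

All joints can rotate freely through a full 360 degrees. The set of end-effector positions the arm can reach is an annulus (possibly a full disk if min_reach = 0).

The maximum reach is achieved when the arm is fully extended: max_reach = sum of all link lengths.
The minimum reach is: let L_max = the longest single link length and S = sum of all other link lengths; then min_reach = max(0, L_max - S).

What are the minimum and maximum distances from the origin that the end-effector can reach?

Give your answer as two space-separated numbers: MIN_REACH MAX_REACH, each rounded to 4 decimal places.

Link lengths: [8.2, 1.9, 2.7, 9.8]
max_reach = 8.2 + 1.9 + 2.7 + 9.8 = 22.6
L_max = max([8.2, 1.9, 2.7, 9.8]) = 9.8
S (sum of others) = 22.6 - 9.8 = 12.8
min_reach = max(0, 9.8 - 12.8) = max(0, -3) = 0

Answer: 0.0000 22.6000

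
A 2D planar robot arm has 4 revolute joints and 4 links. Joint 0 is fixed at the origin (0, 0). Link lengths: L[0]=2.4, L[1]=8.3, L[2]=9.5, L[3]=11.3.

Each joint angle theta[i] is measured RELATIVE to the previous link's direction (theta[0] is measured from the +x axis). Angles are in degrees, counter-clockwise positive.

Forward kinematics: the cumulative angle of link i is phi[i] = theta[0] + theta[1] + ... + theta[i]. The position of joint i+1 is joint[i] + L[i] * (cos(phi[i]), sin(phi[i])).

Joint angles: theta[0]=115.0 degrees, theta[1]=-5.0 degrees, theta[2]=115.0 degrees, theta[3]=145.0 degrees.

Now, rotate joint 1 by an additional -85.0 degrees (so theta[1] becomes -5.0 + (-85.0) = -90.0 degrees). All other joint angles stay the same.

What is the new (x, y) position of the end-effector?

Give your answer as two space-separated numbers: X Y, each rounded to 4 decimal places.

joint[0] = (0.0000, 0.0000)  (base)
link 0: phi[0] = 115 = 115 deg
  cos(115 deg) = -0.4226, sin(115 deg) = 0.9063
  joint[1] = (0.0000, 0.0000) + 2.4 * (-0.4226, 0.9063) = (0.0000 + -1.0143, 0.0000 + 2.1751) = (-1.0143, 2.1751)
link 1: phi[1] = 115 + -90 = 25 deg
  cos(25 deg) = 0.9063, sin(25 deg) = 0.4226
  joint[2] = (-1.0143, 2.1751) + 8.3 * (0.9063, 0.4226) = (-1.0143 + 7.5224, 2.1751 + 3.5077) = (6.5081, 5.6829)
link 2: phi[2] = 115 + -90 + 115 = 140 deg
  cos(140 deg) = -0.7660, sin(140 deg) = 0.6428
  joint[3] = (6.5081, 5.6829) + 9.5 * (-0.7660, 0.6428) = (6.5081 + -7.2774, 5.6829 + 6.1065) = (-0.7694, 11.7894)
link 3: phi[3] = 115 + -90 + 115 + 145 = 285 deg
  cos(285 deg) = 0.2588, sin(285 deg) = -0.9659
  joint[4] = (-0.7694, 11.7894) + 11.3 * (0.2588, -0.9659) = (-0.7694 + 2.9247, 11.7894 + -10.9150) = (2.1553, 0.8744)
End effector: (2.1553, 0.8744)

Answer: 2.1553 0.8744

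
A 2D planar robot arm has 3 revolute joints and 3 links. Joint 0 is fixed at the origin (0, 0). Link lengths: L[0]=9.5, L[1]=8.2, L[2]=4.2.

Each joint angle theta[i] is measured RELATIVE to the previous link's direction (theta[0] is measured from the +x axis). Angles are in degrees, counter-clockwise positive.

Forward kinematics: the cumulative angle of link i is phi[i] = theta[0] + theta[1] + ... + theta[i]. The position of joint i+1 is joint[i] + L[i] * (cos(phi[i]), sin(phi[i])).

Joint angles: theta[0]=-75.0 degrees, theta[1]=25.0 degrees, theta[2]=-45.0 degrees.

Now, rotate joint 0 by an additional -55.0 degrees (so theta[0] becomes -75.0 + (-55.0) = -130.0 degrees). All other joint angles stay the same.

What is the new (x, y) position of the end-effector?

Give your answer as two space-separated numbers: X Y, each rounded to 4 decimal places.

Answer: -11.8661 -17.2980

Derivation:
joint[0] = (0.0000, 0.0000)  (base)
link 0: phi[0] = -130 = -130 deg
  cos(-130 deg) = -0.6428, sin(-130 deg) = -0.7660
  joint[1] = (0.0000, 0.0000) + 9.5 * (-0.6428, -0.7660) = (0.0000 + -6.1065, 0.0000 + -7.2774) = (-6.1065, -7.2774)
link 1: phi[1] = -130 + 25 = -105 deg
  cos(-105 deg) = -0.2588, sin(-105 deg) = -0.9659
  joint[2] = (-6.1065, -7.2774) + 8.2 * (-0.2588, -0.9659) = (-6.1065 + -2.1223, -7.2774 + -7.9206) = (-8.2288, -15.1980)
link 2: phi[2] = -130 + 25 + -45 = -150 deg
  cos(-150 deg) = -0.8660, sin(-150 deg) = -0.5000
  joint[3] = (-8.2288, -15.1980) + 4.2 * (-0.8660, -0.5000) = (-8.2288 + -3.6373, -15.1980 + -2.1000) = (-11.8661, -17.2980)
End effector: (-11.8661, -17.2980)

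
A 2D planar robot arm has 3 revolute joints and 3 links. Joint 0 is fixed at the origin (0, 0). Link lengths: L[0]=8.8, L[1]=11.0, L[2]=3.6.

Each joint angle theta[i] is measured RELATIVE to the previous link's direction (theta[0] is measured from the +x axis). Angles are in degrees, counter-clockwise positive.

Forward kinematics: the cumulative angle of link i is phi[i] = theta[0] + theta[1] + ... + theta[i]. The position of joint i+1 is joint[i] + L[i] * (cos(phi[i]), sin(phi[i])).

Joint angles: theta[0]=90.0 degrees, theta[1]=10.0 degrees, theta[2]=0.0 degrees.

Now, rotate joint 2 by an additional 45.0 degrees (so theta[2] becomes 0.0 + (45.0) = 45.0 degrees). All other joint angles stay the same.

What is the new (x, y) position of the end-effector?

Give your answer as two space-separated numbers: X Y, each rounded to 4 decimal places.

joint[0] = (0.0000, 0.0000)  (base)
link 0: phi[0] = 90 = 90 deg
  cos(90 deg) = 0.0000, sin(90 deg) = 1.0000
  joint[1] = (0.0000, 0.0000) + 8.8 * (0.0000, 1.0000) = (0.0000 + 0.0000, 0.0000 + 8.8000) = (0.0000, 8.8000)
link 1: phi[1] = 90 + 10 = 100 deg
  cos(100 deg) = -0.1736, sin(100 deg) = 0.9848
  joint[2] = (0.0000, 8.8000) + 11 * (-0.1736, 0.9848) = (0.0000 + -1.9101, 8.8000 + 10.8329) = (-1.9101, 19.6329)
link 2: phi[2] = 90 + 10 + 45 = 145 deg
  cos(145 deg) = -0.8192, sin(145 deg) = 0.5736
  joint[3] = (-1.9101, 19.6329) + 3.6 * (-0.8192, 0.5736) = (-1.9101 + -2.9489, 19.6329 + 2.0649) = (-4.8591, 21.6978)
End effector: (-4.8591, 21.6978)

Answer: -4.8591 21.6978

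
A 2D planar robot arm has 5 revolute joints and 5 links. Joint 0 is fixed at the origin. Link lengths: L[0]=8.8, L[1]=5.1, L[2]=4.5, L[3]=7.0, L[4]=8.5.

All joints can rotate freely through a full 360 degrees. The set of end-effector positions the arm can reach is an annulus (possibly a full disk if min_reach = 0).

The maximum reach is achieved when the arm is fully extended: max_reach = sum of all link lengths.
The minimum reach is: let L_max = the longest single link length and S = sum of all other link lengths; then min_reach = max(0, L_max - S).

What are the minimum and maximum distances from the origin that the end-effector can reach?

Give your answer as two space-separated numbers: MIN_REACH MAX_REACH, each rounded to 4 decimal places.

Link lengths: [8.8, 5.1, 4.5, 7.0, 8.5]
max_reach = 8.8 + 5.1 + 4.5 + 7 + 8.5 = 33.9
L_max = max([8.8, 5.1, 4.5, 7.0, 8.5]) = 8.8
S (sum of others) = 33.9 - 8.8 = 25.1
min_reach = max(0, 8.8 - 25.1) = max(0, -16.3) = 0

Answer: 0.0000 33.9000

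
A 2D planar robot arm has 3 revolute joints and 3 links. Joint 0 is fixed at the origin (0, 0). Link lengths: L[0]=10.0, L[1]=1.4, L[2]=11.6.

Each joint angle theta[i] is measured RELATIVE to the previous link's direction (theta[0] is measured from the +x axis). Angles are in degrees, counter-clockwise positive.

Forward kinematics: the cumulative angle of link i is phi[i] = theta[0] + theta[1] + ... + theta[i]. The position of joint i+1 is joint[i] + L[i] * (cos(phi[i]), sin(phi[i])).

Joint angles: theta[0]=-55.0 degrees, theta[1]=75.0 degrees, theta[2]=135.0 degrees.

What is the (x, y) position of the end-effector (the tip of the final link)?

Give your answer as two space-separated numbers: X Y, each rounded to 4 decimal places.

Answer: -3.4618 -2.8103

Derivation:
joint[0] = (0.0000, 0.0000)  (base)
link 0: phi[0] = -55 = -55 deg
  cos(-55 deg) = 0.5736, sin(-55 deg) = -0.8192
  joint[1] = (0.0000, 0.0000) + 10 * (0.5736, -0.8192) = (0.0000 + 5.7358, 0.0000 + -8.1915) = (5.7358, -8.1915)
link 1: phi[1] = -55 + 75 = 20 deg
  cos(20 deg) = 0.9397, sin(20 deg) = 0.3420
  joint[2] = (5.7358, -8.1915) + 1.4 * (0.9397, 0.3420) = (5.7358 + 1.3156, -8.1915 + 0.4788) = (7.0513, -7.7127)
link 2: phi[2] = -55 + 75 + 135 = 155 deg
  cos(155 deg) = -0.9063, sin(155 deg) = 0.4226
  joint[3] = (7.0513, -7.7127) + 11.6 * (-0.9063, 0.4226) = (7.0513 + -10.5132, -7.7127 + 4.9024) = (-3.4618, -2.8103)
End effector: (-3.4618, -2.8103)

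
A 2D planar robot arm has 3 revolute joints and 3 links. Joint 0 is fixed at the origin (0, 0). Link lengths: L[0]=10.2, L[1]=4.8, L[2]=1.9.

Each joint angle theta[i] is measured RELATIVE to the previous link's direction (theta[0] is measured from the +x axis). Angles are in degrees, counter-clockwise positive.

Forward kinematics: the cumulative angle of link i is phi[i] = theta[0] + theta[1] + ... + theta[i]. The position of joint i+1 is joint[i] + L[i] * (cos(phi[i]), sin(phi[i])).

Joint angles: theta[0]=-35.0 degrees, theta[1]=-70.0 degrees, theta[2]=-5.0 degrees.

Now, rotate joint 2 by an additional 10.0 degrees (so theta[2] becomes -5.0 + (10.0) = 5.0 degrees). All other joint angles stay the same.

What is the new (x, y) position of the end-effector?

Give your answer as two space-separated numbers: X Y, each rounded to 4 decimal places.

joint[0] = (0.0000, 0.0000)  (base)
link 0: phi[0] = -35 = -35 deg
  cos(-35 deg) = 0.8192, sin(-35 deg) = -0.5736
  joint[1] = (0.0000, 0.0000) + 10.2 * (0.8192, -0.5736) = (0.0000 + 8.3554, 0.0000 + -5.8505) = (8.3554, -5.8505)
link 1: phi[1] = -35 + -70 = -105 deg
  cos(-105 deg) = -0.2588, sin(-105 deg) = -0.9659
  joint[2] = (8.3554, -5.8505) + 4.8 * (-0.2588, -0.9659) = (8.3554 + -1.2423, -5.8505 + -4.6364) = (7.1130, -10.4869)
link 2: phi[2] = -35 + -70 + 5 = -100 deg
  cos(-100 deg) = -0.1736, sin(-100 deg) = -0.9848
  joint[3] = (7.1130, -10.4869) + 1.9 * (-0.1736, -0.9848) = (7.1130 + -0.3299, -10.4869 + -1.8711) = (6.7831, -12.3581)
End effector: (6.7831, -12.3581)

Answer: 6.7831 -12.3581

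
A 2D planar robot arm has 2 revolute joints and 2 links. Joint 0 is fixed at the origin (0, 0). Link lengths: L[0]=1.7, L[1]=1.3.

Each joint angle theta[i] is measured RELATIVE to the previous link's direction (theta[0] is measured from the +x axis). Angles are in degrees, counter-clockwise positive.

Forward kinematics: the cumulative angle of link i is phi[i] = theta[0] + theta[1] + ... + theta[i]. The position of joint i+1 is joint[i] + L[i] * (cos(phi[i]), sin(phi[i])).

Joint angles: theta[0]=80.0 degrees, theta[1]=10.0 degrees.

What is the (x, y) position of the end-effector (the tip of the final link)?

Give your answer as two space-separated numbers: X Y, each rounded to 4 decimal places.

Answer: 0.2952 2.9742

Derivation:
joint[0] = (0.0000, 0.0000)  (base)
link 0: phi[0] = 80 = 80 deg
  cos(80 deg) = 0.1736, sin(80 deg) = 0.9848
  joint[1] = (0.0000, 0.0000) + 1.7 * (0.1736, 0.9848) = (0.0000 + 0.2952, 0.0000 + 1.6742) = (0.2952, 1.6742)
link 1: phi[1] = 80 + 10 = 90 deg
  cos(90 deg) = 0.0000, sin(90 deg) = 1.0000
  joint[2] = (0.2952, 1.6742) + 1.3 * (0.0000, 1.0000) = (0.2952 + 0.0000, 1.6742 + 1.3000) = (0.2952, 2.9742)
End effector: (0.2952, 2.9742)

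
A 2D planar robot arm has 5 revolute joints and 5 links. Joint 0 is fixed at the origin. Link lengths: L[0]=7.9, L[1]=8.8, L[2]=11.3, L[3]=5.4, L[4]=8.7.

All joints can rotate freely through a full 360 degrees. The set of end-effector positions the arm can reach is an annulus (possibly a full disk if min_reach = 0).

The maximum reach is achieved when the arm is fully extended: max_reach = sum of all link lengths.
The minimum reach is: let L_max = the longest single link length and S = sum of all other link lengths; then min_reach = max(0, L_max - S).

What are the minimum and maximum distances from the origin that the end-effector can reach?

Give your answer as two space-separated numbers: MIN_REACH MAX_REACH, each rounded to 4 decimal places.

Link lengths: [7.9, 8.8, 11.3, 5.4, 8.7]
max_reach = 7.9 + 8.8 + 11.3 + 5.4 + 8.7 = 42.1
L_max = max([7.9, 8.8, 11.3, 5.4, 8.7]) = 11.3
S (sum of others) = 42.1 - 11.3 = 30.8
min_reach = max(0, 11.3 - 30.8) = max(0, -19.5) = 0

Answer: 0.0000 42.1000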